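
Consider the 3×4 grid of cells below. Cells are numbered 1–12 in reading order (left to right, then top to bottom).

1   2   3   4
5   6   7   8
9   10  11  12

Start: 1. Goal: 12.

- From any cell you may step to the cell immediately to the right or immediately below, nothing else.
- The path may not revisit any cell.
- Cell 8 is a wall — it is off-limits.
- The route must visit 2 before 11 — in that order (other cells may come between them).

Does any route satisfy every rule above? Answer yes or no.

yes

One route that works: 1 → 2 → 6 → 10 → 11 → 12.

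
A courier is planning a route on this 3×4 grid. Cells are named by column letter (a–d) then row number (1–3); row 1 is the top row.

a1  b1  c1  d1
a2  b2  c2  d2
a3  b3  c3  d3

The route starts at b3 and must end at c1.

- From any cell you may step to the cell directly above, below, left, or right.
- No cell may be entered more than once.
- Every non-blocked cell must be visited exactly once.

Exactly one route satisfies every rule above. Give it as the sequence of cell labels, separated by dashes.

b3 - a3 - a2 - a1 - b1 - b2 - c2 - c3 - d3 - d2 - d1 - c1

Need to visit all 12 open cells exactly once, starting at b3 and ending at c1.
Cell a1 has only two open neighbours (a2 and b1), so the path must pass straight through it: one of those is the cell it's entered from and the other is where it exits.
Route from b3: left to a3, 2× up (reaching a1), right to b1, down to b2, right to c2, down to c3, right to d3, 2× up (reaching d1), left to c1 — 11 moves in all.
Check: all 12 open cells covered.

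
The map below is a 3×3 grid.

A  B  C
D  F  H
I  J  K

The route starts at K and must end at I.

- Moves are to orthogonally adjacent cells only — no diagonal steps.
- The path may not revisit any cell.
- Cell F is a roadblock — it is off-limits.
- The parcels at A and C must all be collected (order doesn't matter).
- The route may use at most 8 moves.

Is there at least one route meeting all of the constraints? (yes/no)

yes

One route that works: K → H → C → B → A → D → I.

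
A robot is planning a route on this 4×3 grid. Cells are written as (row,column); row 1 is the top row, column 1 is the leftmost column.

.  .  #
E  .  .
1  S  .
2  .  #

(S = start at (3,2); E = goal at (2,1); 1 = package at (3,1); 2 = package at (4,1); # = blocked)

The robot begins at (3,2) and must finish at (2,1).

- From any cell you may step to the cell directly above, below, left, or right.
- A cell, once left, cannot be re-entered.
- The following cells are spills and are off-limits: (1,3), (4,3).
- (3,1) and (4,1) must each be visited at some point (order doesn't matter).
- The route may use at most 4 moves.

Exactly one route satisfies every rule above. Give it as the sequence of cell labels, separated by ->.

(3,2) -> (4,2) -> (4,1) -> (3,1) -> (2,1)

The budget equals the shortest possible length, so every move has to be on a shortest route through the required cells.
Route from (3,2): down to (4,2), left to (4,1), 2× up (reaching (2,1)) — 4 moves in all.
Check: all required cells visited; 4 ≤ 4 moves.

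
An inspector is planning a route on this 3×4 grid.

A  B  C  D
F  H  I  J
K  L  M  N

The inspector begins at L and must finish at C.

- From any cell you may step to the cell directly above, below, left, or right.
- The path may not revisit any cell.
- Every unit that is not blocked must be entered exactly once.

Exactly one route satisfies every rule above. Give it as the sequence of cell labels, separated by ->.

Need to visit all 12 open cells exactly once, starting at L and ending at C.
Route from L: left 1 to K, up 2 to A, right 1 to B, down 1 to H, right 1 to I, down 1 to M, right 1 to N, up 2 to D, left 1 to C — 11 moves in all.
Check: all 12 open cells covered.

L -> K -> F -> A -> B -> H -> I -> M -> N -> J -> D -> C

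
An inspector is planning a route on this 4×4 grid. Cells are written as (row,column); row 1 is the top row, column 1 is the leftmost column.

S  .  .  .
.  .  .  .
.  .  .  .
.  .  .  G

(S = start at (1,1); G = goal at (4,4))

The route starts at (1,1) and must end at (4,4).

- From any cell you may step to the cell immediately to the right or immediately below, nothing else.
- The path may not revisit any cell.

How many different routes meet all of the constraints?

A right/down-only route from (1,1) to (4,4) makes exactly 3 down-moves and 3 right-moves in some order.
With no other constraints that would be C(6,3) = 20 routes.
That gives 20 routes.

20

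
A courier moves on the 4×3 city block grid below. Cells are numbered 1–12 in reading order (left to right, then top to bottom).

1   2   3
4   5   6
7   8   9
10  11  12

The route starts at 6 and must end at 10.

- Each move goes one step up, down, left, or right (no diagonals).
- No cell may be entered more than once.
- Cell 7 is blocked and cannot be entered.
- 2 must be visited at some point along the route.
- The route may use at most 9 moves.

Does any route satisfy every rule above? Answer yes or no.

One route that works: 6 → 3 → 2 → 5 → 8 → 11 → 10.

yes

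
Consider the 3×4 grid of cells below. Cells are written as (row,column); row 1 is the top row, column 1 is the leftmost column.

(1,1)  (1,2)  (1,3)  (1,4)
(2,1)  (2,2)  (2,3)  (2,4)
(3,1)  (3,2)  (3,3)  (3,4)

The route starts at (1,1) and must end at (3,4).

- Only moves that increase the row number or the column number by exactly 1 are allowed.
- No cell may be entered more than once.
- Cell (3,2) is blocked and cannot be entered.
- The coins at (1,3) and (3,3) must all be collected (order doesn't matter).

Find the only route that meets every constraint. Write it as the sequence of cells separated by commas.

Moves only go right or down, so the column and row indices never decrease.
Route from (1,1): right 2 to (1,3), down 2 to (3,3), right 1 to (3,4) — 5 moves in all.
Check: all required cells visited.

(1,1), (1,2), (1,3), (2,3), (3,3), (3,4)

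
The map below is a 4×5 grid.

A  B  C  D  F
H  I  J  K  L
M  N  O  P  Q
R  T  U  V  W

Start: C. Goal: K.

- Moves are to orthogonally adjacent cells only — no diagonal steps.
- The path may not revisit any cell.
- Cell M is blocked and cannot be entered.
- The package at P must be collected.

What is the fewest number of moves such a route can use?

Any route passes through P somewhere between C and K. Summing Manhattan distances along the two legs (C → P → K) gives a lower bound of 3 + 1 = 4 moves.
A route of 4 moves achieves this: C → J → O → P → K.
Since 4 matches the lower bound, it is optimal.

4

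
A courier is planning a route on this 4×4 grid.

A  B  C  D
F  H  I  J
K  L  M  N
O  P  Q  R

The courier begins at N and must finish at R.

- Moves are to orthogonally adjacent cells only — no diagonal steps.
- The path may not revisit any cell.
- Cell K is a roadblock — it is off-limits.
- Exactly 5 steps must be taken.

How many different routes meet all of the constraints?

2

Need simple routes of exactly 5 moves from N to R (Manhattan distance 1, so 2 moves are spent on a detour and 2 undoing it).
Enumerating: N J I M Q R | N M L P Q R.
That gives 2 routes.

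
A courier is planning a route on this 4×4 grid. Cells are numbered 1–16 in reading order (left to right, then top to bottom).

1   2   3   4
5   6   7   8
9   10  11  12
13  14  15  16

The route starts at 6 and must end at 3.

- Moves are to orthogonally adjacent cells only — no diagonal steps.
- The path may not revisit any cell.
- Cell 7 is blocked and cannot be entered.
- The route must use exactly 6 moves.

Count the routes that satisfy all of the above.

Need simple routes of exactly 6 moves from 6 to 3 (Manhattan distance 2, so 2 moves are spent on a detour and 2 undoing it).
Enumerating: 6 10 9 5 1 2 3 | 6 10 11 12 8 4 3.
That gives 2 routes.

2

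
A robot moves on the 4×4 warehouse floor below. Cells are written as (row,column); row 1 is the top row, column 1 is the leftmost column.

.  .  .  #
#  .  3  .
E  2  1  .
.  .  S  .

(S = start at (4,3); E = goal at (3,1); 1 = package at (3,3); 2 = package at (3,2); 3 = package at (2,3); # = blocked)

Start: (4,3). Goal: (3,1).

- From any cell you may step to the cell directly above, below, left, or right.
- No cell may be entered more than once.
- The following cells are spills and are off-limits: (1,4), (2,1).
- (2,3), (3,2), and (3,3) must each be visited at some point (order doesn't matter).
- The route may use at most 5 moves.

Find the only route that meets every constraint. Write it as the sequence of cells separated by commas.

(4,3), (3,3), (2,3), (2,2), (3,2), (3,1)

The 5-move cap with required stops at (2,3), (3,2), (3,3) leaves no slack for detours.
Route from (4,3): up 2 to (2,3), left 1 to (2,2), down 1 to (3,2), left 1 to (3,1) — 5 moves in all.
Check: all required cells visited; 5 ≤ 5 moves.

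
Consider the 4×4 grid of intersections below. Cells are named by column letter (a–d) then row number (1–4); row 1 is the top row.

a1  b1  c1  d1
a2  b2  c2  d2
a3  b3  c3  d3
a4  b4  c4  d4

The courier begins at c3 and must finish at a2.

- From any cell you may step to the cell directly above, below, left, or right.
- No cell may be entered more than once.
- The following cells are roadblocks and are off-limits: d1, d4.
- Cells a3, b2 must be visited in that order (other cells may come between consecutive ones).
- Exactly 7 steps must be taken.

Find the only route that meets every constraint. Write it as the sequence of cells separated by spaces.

The waypoints must appear in the order a3, b2, with no cell reused.
Route from c3: down to c4, 2× left (reaching a4), up to a3, right to b3, up to b2, left to a2 — 7 moves in all.
Check: order respected (a3 at step 4, b2 at step 6); 7 moves as required.

c3 c4 b4 a4 a3 b3 b2 a2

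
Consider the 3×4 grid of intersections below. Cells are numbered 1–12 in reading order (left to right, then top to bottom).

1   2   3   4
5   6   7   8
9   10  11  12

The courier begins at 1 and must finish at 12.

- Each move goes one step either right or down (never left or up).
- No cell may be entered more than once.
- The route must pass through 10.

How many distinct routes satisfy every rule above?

A right/down-only route from 1 to 12 makes exactly 2 down-moves and 3 right-moves in some order.
With no other constraints that would be C(5,2) = 10 routes.
Split at 10 and multiply the segment counts: 1→10: 3; 10→12: 1; product = 3.
That gives 3 routes.

3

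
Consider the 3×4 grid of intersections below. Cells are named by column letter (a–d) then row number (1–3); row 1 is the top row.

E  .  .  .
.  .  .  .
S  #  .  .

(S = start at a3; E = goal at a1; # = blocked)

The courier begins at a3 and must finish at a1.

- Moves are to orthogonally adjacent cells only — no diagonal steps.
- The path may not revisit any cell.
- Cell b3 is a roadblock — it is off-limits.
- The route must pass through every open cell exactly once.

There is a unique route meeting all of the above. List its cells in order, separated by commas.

Need to visit all 11 open cells exactly once, starting at a3 and ending at a1.
Cell c3 has only two open neighbours (c2 and d3), so the path must pass straight through it: one of those is the cell it's entered from and the other is where it exits.
Route from a3: up 1 to a2, right 2 to c2, down 1 to c3, right 1 to d3, up 2 to d1, left 3 to a1 — 10 moves in all.
Check: all 11 open cells covered.

a3, a2, b2, c2, c3, d3, d2, d1, c1, b1, a1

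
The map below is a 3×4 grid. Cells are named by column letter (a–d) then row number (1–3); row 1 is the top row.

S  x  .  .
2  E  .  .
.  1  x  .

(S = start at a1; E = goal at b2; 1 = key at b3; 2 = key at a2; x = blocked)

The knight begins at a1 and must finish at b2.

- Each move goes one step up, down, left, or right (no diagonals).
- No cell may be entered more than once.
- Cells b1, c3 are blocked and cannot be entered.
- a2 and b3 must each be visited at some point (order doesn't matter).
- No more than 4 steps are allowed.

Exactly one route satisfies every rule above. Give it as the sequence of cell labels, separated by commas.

The 4-move cap with required stops at a2, b3 leaves no slack for detours.
Route from a1: 2× down (reaching a3), right to b3, up to b2 — 4 moves in all.
Check: all required cells visited; 4 ≤ 4 moves.

a1, a2, a3, b3, b2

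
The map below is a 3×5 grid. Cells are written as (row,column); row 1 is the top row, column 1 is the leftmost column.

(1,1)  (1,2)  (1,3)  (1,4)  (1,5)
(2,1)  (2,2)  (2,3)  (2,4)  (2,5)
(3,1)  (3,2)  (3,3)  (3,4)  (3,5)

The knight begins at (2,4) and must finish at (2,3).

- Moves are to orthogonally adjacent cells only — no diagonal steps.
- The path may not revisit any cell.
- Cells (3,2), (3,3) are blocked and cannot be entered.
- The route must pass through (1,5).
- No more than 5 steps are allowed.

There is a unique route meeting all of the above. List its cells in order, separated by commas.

The 5-move cap with required stops at (1,5) leaves no slack for detours.
Route from (2,4): right 1 to (2,5), up 1 to (1,5), left 2 to (1,3), down 1 to (2,3) — 5 moves in all.
Check: all required cells visited; 5 ≤ 5 moves.

(2,4), (2,5), (1,5), (1,4), (1,3), (2,3)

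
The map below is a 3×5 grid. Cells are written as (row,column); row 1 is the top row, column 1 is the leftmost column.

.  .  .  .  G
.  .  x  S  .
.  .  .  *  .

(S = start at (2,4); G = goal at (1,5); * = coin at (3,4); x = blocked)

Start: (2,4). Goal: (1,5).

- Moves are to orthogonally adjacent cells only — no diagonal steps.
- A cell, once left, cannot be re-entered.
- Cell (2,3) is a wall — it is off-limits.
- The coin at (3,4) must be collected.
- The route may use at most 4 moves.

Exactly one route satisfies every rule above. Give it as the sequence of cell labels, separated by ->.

(2,4) -> (3,4) -> (3,5) -> (2,5) -> (1,5)

Any route must reach (3,4) and still end at (1,5) within 4 moves, so the order of the required stops is forced.
Route from (2,4): down to (3,4), right to (3,5), 2× up (reaching (1,5)) — 4 moves in all.
Check: all required cells visited; 4 ≤ 4 moves.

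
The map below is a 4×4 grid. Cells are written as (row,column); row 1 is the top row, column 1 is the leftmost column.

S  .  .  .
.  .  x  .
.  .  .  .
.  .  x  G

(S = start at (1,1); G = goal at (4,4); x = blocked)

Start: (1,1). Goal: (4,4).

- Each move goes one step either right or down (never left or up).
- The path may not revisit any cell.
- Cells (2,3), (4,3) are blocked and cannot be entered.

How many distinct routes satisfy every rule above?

A right/down-only route from (1,1) to (4,4) makes exactly 3 down-moves and 3 right-moves in some order.
With no other constraints that would be C(6,3) = 20 routes.
Subtract routes through each blocked cell (inclusion–exclusion for overlaps): − through (2,3): 9 − through (4,3): 10 + through (2,3)&(4,3): 3 → 4.
That gives 4 routes.

4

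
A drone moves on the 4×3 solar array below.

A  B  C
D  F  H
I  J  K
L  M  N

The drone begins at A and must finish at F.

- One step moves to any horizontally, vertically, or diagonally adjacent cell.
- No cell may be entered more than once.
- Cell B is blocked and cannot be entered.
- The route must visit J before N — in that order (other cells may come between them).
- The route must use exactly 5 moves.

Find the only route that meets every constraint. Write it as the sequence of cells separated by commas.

The waypoints must appear in the order J, N, with no cell reused.
Route from A: down 1 to D, down-right 2 to N, up 1 to K, up-left 1 to F — 5 moves in all.
Check: order respected (J at step 2, N at step 3); 5 moves as required.

A, D, J, N, K, F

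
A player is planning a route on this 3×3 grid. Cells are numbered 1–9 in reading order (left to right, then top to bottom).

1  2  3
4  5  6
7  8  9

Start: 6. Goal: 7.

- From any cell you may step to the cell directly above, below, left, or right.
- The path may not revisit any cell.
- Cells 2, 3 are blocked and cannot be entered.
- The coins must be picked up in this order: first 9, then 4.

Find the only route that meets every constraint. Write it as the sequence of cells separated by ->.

6 -> 9 -> 8 -> 5 -> 4 -> 7

The waypoints must appear in the order 9, 4, with no cell reused.
Route from 6: down 1 to 9, left 1 to 8, up 1 to 5, left 1 to 4, down 1 to 7 — 5 moves in all.
Check: order respected (9 at step 1, 4 at step 4).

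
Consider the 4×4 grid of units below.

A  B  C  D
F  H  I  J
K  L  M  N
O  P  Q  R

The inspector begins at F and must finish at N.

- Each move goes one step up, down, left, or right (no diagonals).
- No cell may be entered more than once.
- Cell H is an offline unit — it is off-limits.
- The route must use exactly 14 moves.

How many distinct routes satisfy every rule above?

1

Need simple routes of exactly 14 moves from F to N (Manhattan distance 4, so 5 moves are spent on a detour and 5 undoing it).
Enumerating: F A B C D J I M L K O P Q R N.
That gives 1 route.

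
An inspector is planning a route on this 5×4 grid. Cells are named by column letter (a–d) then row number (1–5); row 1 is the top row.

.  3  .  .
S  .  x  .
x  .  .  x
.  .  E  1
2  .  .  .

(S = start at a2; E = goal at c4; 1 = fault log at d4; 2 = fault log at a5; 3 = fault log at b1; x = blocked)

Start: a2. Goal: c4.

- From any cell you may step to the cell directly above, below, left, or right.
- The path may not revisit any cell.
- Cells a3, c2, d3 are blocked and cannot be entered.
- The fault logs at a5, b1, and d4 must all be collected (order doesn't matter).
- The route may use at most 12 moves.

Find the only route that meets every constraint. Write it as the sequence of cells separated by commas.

Any route must reach a5, b1, and d4 and still end at c4 within 12 moves, so the order of the required stops is forced.
Route from a2: up to a1, right to b1, 3× down (reaching b4), left to a4, down to a5, 3× right (reaching d5), up to d4, left to c4 — 12 moves in all.
Check: all required cells visited; 12 ≤ 12 moves.

a2, a1, b1, b2, b3, b4, a4, a5, b5, c5, d5, d4, c4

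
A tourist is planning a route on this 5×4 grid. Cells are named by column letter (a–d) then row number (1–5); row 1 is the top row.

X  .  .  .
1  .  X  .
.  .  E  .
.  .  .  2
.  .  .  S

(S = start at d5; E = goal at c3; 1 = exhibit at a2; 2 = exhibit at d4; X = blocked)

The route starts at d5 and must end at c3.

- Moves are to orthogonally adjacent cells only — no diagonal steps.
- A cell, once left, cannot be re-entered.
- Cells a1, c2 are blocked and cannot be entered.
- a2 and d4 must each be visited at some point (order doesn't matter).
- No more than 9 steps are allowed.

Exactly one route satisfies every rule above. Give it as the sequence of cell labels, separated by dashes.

Any route must reach a2 and d4 and still end at c3 within 9 moves, so the order of the required stops is forced.
Route from d5: up to d4, 3× left (reaching a4), 2× up (reaching a2), right to b2, down to b3, right to c3 — 9 moves in all.
Check: all required cells visited; 9 ≤ 9 moves.

d5 - d4 - c4 - b4 - a4 - a3 - a2 - b2 - b3 - c3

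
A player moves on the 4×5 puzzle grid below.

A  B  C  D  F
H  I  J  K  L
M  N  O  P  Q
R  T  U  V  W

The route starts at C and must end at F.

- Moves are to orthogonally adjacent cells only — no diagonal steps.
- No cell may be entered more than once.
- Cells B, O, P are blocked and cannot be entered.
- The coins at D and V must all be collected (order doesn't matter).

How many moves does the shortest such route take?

12

Any route passes through D and V in some order between C and F. Summing Manhattan distances along each leg and taking the cheapest ordering (C → V → D → F) gives a lower bound of 4 + 3 + 1 = 8 moves.
That bound ignores the blocked cells. Measuring each leg by the fewest moves that actually steer around them (C→D: 1; D→V: 5; V→F: 4) raises the lower bound to 10.
The shortest route satisfying every rule uses 12 moves: C → J → I → N → T → U → V → W → Q → L → K → D → F.
The bound of 10 isn't tight here; checking systematically, no route of length 10 through 11 satisfies every constraint, so 12 is the minimum.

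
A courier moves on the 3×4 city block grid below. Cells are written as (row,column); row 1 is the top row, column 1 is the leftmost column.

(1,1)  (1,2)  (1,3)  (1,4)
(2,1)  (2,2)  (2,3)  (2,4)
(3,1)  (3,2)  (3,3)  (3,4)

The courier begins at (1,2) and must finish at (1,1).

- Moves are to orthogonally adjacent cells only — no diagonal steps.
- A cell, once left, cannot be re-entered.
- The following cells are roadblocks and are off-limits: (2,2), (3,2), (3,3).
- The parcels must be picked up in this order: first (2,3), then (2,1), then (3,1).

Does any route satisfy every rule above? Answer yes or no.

no

(3,1) must be visited but has only one open neighbour ((2,1)), and it is neither the start nor the goal — the route would have to enter and leave through (2,1), re-entering it.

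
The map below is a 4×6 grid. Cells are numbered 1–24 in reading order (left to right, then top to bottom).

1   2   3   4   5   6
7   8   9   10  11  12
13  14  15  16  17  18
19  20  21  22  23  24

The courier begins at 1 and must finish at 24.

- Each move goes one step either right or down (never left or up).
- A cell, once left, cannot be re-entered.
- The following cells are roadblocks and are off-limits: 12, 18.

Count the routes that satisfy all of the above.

A right/down-only route from 1 to 24 makes exactly 3 down-moves and 5 right-moves in some order.
With no other constraints that would be C(8,3) = 56 routes.
Subtract routes through each blocked cell (inclusion–exclusion for overlaps): − through 12: 6 − through 18: 21 + through 12&18: 6 → 35.
That gives 35 routes.

35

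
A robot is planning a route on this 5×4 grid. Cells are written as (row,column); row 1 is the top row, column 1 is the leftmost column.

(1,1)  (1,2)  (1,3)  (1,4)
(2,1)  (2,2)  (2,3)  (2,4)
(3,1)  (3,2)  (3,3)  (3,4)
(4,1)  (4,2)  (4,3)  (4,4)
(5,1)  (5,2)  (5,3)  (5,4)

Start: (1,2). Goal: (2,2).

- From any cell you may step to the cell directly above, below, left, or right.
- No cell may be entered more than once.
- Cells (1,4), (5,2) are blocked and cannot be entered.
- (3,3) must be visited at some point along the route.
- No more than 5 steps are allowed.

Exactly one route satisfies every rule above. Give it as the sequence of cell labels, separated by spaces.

(1,2) (1,3) (2,3) (3,3) (3,2) (2,2)

The budget equals the shortest possible length, so every move has to be on a shortest route through the required cells.
Route from (1,2): right to (1,3), 2× down (reaching (3,3)), left to (3,2), up to (2,2) — 5 moves in all.
Check: all required cells visited; 5 ≤ 5 moves.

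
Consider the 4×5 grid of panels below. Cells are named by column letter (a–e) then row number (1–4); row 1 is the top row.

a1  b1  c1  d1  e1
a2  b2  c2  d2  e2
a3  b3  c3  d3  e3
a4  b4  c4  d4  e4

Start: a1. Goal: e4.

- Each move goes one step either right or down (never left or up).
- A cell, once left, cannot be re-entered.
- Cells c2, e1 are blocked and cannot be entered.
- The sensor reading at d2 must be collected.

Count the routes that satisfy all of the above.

3

A right/down-only route from a1 to e4 makes exactly 3 down-moves and 4 right-moves in some order.
With no other constraints that would be C(7,3) = 35 routes.
Split at d2 and multiply the segment counts (each segment already excludes blocked cells): a1→d2: 1; d2→e4: 3; product = 3.
That gives 3 routes.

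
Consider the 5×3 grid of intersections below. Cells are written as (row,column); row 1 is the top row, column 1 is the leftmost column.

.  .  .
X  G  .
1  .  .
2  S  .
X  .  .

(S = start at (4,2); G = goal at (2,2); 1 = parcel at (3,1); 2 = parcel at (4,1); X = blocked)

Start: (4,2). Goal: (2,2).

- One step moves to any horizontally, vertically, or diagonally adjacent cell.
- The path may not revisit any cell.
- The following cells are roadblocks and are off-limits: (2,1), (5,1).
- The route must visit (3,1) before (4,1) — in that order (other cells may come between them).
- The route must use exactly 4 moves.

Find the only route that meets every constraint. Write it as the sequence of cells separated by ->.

The waypoints must appear in the order (3,1), (4,1), with no cell reused.
Route from (4,2): up-left to (3,1), down to (4,1), up-right to (3,2), up to (2,2) — 4 moves in all.
Check: order respected (1 at step 1, 2 at step 2); 4 moves as required.

(4,2) -> (3,1) -> (4,1) -> (3,2) -> (2,2)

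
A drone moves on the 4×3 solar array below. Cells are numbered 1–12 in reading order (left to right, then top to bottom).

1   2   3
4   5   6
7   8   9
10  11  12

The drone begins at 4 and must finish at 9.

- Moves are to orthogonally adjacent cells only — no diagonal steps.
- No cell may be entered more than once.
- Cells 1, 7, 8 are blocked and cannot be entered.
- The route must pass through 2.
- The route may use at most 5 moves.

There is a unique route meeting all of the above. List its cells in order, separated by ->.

The budget equals the shortest possible length, so every move has to be on a shortest route through the required cells.
Route from 4: right to 5, up to 2, right to 3, 2× down (reaching 9) — 5 moves in all.
Check: all required cells visited; 5 ≤ 5 moves.

4 -> 5 -> 2 -> 3 -> 6 -> 9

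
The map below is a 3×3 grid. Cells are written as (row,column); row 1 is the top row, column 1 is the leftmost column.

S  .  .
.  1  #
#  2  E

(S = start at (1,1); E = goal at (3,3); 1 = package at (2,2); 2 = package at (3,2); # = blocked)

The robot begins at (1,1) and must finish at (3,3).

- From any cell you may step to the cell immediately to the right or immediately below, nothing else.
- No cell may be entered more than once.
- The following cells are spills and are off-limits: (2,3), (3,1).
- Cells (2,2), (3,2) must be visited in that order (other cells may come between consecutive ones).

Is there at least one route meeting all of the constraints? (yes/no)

One route that works: (1,1) → (2,1) → (2,2) → (3,2) → (3,3).

yes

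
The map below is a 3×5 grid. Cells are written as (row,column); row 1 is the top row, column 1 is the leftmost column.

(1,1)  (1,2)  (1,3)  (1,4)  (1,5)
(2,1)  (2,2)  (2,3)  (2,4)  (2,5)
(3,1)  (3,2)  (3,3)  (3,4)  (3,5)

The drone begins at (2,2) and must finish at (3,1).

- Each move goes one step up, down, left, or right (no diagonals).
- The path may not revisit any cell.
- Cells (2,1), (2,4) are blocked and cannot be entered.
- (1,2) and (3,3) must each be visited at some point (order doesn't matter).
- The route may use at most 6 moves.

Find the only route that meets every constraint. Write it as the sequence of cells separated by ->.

Any route must reach (1,2) and (3,3) and still end at (3,1) within 6 moves, so the order of the required stops is forced.
Route from (2,2): up 1 to (1,2), right 1 to (1,3), down 2 to (3,3), left 2 to (3,1) — 6 moves in all.
Check: all required cells visited; 6 ≤ 6 moves.

(2,2) -> (1,2) -> (1,3) -> (2,3) -> (3,3) -> (3,2) -> (3,1)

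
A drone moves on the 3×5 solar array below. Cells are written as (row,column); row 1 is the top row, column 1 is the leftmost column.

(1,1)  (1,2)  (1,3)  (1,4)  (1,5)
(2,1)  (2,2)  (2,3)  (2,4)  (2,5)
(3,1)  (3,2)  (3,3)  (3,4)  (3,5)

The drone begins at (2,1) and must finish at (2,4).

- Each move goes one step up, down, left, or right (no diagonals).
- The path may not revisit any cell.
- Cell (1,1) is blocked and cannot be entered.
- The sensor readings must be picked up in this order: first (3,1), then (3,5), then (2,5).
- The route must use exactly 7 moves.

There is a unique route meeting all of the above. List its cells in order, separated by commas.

The waypoints must appear in the order (3,1), (3,5), (2,5), with no cell reused.
Route from (2,1): down to (3,1), 4× right (reaching (3,5)), up to (2,5), left to (2,4) — 7 moves in all.
Check: order respected ((3,1) at step 1, (3,5) at step 5, (2,5) at step 6); 7 moves as required.

(2,1), (3,1), (3,2), (3,3), (3,4), (3,5), (2,5), (2,4)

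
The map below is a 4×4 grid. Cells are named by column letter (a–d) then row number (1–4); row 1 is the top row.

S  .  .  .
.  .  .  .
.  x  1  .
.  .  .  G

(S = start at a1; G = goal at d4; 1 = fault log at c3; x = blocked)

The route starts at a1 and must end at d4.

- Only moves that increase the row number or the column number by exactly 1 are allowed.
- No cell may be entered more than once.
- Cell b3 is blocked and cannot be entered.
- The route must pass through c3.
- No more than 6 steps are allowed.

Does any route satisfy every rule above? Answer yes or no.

One route that works: a1 → a2 → b2 → c2 → c3 → c4 → d4.

yes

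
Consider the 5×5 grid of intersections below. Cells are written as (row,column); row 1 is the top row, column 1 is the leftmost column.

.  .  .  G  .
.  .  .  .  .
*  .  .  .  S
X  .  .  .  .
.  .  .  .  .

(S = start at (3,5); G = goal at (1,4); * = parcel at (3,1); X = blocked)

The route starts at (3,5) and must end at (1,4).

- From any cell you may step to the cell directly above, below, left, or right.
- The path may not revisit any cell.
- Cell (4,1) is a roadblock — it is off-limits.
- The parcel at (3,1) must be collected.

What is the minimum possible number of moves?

9

Any route passes through (3,1) somewhere between (3,5) and (1,4). Summing Manhattan distances along the two legs ((3,5) → (3,1) → (1,4)) gives a lower bound of 4 + 5 = 9 moves.
A route of 9 moves achieves this: (3,5) → (3,4) → (3,3) → (3,2) → (3,1) → (2,1) → (1,1) → (1,2) → (1,3) → (1,4).
Since 9 matches the lower bound, it is optimal.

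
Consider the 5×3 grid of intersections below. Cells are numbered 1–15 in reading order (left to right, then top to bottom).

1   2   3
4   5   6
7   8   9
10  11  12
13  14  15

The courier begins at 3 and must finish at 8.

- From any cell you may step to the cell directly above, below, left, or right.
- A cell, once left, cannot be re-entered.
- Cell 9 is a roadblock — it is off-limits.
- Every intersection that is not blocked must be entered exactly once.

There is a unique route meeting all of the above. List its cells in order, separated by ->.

3 -> 6 -> 5 -> 2 -> 1 -> 4 -> 7 -> 10 -> 13 -> 14 -> 15 -> 12 -> 11 -> 8

Need to visit all 14 open cells exactly once, starting at 3 and ending at 8.
Route from 3: down 1 to 6, left 1 to 5, up 1 to 2, left 1 to 1, down 4 to 13, right 2 to 15, up 1 to 12, left 1 to 11, up 1 to 8 — 13 moves in all.
Check: all 14 open cells covered.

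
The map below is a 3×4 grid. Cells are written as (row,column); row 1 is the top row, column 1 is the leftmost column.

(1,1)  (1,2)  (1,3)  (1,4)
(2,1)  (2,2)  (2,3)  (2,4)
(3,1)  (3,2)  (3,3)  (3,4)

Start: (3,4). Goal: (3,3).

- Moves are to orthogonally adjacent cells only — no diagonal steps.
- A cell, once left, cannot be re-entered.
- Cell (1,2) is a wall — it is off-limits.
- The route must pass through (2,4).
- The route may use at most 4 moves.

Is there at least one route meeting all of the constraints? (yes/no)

One route that works: (3,4) → (2,4) → (2,3) → (3,3).

yes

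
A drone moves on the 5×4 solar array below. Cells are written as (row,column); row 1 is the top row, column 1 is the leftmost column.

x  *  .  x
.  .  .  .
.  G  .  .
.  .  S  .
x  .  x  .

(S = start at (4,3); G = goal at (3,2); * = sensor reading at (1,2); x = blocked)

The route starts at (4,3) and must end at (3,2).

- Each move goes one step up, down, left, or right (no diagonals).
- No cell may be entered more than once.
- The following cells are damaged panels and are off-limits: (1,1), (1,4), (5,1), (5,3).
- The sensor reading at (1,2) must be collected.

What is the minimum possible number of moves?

6

Any route passes through (1,2) somewhere between (4,3) and (3,2). Summing Manhattan distances along the two legs ((4,3) → (1,2) → (3,2)) gives a lower bound of 4 + 2 = 6 moves.
A route of 6 moves achieves this: (4,3) → (3,3) → (2,3) → (1,3) → (1,2) → (2,2) → (3,2).
Since 6 matches the lower bound, it is optimal.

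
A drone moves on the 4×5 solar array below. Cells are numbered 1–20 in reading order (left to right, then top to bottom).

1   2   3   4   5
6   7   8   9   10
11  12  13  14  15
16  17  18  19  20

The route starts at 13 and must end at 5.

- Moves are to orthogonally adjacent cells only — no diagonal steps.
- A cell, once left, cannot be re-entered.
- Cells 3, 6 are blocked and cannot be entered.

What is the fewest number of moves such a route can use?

The Manhattan distance from 13 to 5 is |3−1| + |3−5| = 4, so at least 4 moves are needed.
A route of 4 moves achieves this: 13 → 8 → 9 → 4 → 5.
Since 4 matches the lower bound, it is optimal.

4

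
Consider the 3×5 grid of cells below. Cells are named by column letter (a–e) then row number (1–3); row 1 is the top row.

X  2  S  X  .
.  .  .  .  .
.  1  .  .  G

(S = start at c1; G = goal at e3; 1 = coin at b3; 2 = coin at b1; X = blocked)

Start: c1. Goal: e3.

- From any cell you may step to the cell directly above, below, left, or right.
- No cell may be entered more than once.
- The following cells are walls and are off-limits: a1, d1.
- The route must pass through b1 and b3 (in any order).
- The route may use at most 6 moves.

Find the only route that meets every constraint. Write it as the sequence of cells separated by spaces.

The budget equals the shortest possible length, so every move has to be on a shortest route through the required cells.
Route from c1: left to b1, 2× down (reaching b3), 3× right (reaching e3) — 6 moves in all.
Check: all required cells visited; 6 ≤ 6 moves.

c1 b1 b2 b3 c3 d3 e3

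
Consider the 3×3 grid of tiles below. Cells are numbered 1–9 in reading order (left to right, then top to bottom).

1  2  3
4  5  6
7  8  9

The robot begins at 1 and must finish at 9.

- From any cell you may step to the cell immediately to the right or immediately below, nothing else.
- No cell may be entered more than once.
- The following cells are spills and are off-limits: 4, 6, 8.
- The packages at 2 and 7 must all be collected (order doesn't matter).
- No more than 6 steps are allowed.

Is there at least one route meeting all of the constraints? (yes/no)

7 is below but to the left of 2: going 2 → 7 would need a leftward move and 7 → 2 an upward move, so no right/down-only route can visit both required cells.

no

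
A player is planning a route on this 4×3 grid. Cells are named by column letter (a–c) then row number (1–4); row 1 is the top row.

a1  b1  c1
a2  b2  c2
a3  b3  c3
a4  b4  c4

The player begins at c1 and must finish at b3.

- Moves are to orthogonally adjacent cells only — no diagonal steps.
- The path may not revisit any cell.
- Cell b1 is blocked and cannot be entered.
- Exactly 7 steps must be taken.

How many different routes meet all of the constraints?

Need simple routes of exactly 7 moves from c1 to b3 (Manhattan distance 3, so 2 moves are spent on a detour and 2 undoing it).
Enumerating: c1 c2 c3 c4 b4 a4 a3 b3 | c1 c2 b2 a2 a3 a4 b4 b3.
That gives 2 routes.

2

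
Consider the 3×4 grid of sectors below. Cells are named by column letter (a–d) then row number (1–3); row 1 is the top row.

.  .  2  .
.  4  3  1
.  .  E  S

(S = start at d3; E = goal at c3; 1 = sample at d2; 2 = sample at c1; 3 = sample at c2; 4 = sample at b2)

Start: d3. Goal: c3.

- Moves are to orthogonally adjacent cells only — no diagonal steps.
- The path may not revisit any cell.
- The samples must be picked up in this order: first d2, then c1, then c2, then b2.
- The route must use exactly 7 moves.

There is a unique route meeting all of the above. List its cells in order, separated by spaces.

d3 d2 d1 c1 c2 b2 b3 c3

The waypoints must appear in the order d2, c1, c2, b2, with no cell reused.
Route from d3: up 2 to d1, left 1 to c1, down 1 to c2, left 1 to b2, down 1 to b3, right 1 to c3 — 7 moves in all.
Check: order respected (1 at step 1, 2 at step 3, 3 at step 4, 4 at step 5); 7 moves as required.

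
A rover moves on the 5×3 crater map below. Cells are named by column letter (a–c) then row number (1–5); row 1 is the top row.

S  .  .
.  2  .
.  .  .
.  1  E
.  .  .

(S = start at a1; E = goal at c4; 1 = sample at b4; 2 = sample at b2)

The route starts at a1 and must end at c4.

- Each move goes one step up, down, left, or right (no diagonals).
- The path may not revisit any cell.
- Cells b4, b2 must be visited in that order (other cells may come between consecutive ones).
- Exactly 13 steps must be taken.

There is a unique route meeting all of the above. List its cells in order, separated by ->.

a1 -> a2 -> a3 -> a4 -> a5 -> b5 -> b4 -> b3 -> b2 -> b1 -> c1 -> c2 -> c3 -> c4

The waypoints must appear in the order b4, b2, with no cell reused.
Route from a1: 4× down (reaching a5), right to b5, 4× up (reaching b1), right to c1, 3× down (reaching c4) — 13 moves in all.
Check: order respected (1 at step 6, 2 at step 8); 13 moves as required.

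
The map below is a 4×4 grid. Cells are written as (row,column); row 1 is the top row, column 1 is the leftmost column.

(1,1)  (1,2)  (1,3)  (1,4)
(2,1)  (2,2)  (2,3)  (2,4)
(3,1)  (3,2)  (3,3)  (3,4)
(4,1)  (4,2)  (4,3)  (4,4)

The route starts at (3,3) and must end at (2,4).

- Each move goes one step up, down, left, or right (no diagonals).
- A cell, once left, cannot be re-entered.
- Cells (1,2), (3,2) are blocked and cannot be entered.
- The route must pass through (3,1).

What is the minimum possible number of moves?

Any route passes through (3,1) somewhere between (3,3) and (2,4). Summing Manhattan distances along the two legs ((3,3) → (3,1) → (2,4)) gives a lower bound of 2 + 4 = 6 moves.
That bound ignores the blocked cells. Measuring each leg by the fewest moves that actually steer around them ((3,3)→(3,1): 4; (3,1)→(2,4): 4) raises the lower bound to 8.
A route of 8 moves exists: (3,3) → (4,3) → (4,2) → (4,1) → (3,1) → (2,1) → (2,2) → (2,3) → (2,4).
Since 8 matches that lower bound, it is optimal.

8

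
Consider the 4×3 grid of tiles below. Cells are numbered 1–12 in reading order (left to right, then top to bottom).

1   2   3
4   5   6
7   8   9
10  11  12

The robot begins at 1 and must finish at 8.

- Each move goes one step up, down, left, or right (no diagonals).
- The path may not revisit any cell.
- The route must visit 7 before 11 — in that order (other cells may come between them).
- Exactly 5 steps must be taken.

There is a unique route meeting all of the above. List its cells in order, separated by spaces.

1 4 7 10 11 8

The waypoints must appear in the order 7, 11, with no cell reused.
Route from 1: down 3 to 10, right 1 to 11, up 1 to 8 — 5 moves in all.
Check: order respected (7 at step 2, 11 at step 4); 5 moves as required.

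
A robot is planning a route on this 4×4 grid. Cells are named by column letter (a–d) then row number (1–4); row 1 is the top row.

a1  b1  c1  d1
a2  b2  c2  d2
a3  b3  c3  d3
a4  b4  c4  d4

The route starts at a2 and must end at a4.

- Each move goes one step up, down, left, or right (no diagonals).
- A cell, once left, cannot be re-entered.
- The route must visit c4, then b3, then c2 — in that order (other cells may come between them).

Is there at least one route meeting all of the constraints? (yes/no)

no

Ignoring the required order, 61 revisit-free routes from a2 to a4 pass through all of c4, b3, and c2; the waypoint orders that occur are c2 → c4 → b3 (36); b3 → c2 → c4 (19); c2 → b3 → c4 (4); c4 → c2 → b3 (2) — never c4 → b3 → c2.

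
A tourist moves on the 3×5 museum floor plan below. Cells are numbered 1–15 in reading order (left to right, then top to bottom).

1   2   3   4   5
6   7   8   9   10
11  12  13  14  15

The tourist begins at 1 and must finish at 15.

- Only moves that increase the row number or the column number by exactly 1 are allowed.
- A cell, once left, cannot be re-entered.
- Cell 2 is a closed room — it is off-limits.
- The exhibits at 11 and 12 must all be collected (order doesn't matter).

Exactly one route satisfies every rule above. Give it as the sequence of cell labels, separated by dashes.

1 - 6 - 11 - 12 - 13 - 14 - 15

Moves only go right or down, so the column and row indices never decrease.
Route from 1: 2× down (reaching 11), 4× right (reaching 15) — 6 moves in all.
Check: all required cells visited.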